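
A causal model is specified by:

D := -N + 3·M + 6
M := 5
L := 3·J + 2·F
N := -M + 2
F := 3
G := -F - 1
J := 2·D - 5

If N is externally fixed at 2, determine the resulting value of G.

The intervention breaks the incoming arrows to N: N := -M + 2 no longer applies, and N = 2.
G is not downstream of the intervention, so its value is determined by the original equations.
G = -F - 1  [with F=3]  = -4

-4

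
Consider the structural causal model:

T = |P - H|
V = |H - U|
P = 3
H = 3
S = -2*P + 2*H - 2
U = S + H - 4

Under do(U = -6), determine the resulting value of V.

9

The intervention breaks the incoming arrows to U: U = S + H - 4 no longer applies, and U = -6.
V = |H - U|  [with H=3, U=-6]  = 9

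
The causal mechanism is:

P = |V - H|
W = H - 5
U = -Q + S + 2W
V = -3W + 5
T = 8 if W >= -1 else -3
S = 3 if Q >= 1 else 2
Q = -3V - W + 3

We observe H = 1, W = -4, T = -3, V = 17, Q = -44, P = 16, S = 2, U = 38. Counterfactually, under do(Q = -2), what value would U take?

-4

do(Q=-2) replaces the equation Q = -3V - W + 3 with the constant Q = -2.
W = H - 5  [with H=1]  = -4
S = 3 if Q >= 1 else 2  [with Q=-2]  = 2
U = -Q + S + 2W  [with Q=-2, S=2, W=-4]  = -4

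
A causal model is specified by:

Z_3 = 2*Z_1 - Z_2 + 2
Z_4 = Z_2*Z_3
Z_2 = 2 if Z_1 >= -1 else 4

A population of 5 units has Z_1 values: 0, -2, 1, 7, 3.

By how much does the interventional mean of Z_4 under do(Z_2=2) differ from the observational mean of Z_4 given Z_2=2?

Every unit gets Z_2=2 under the intervention. Z_4 values become 0, -8, 4, 28, 12; E[Z_4|do(Z_2=2)] = 7.2.
E[Z_4|Z_2=2] averages over only the 4 units with Z_2=2 (Z_1 = 0, 1, 7, 3): Z_4 = 0, 4, 28, 12, mean 11.
Difference = 7.2 − 11 = -3.8.

-3.8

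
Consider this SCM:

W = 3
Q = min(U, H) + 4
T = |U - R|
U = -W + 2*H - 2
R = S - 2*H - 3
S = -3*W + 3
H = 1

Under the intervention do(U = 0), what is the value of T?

11

The intervention breaks the incoming arrows to U: U = -W + 2*H - 2 no longer applies, and U = 0.
S = -3*W + 3  [with W=3]  = -6
R = S - 2*H - 3  [with S=-6, H=1]  = -11
T = |U - R|  [with U=0, R=-11]  = 11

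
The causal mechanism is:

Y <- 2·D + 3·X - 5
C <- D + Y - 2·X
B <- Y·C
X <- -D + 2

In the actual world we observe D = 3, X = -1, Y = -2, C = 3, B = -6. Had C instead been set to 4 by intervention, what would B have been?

-8

Intervening sets C = 4 and removes its equation (C <- D + Y - 2·X).
X = -D + 2  [with D=3]  = -1
Y = 2·D + 3·X - 5  [with D=3, X=-1]  = -2
B = Y·C  [with Y=-2, C=4]  = -8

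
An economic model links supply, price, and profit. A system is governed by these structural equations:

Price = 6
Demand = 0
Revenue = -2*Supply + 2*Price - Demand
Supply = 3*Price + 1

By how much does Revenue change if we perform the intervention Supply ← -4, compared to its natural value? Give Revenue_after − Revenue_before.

The intervention breaks the incoming arrows to Supply: Supply = 3*Price + 1 no longer applies, and Supply = -4.
Revenue = -2*Supply + 2*Price - Demand  [with Supply=-4, Price=6, Demand=0]  = 20
Without intervention: Supply = 3*Price + 1  [with Price=6]  = 19; Revenue = -2*Supply + 2*Price - Demand  [with Supply=19, Price=6, Demand=0]  = -26.
Change = 20 − (-26) = 46.

46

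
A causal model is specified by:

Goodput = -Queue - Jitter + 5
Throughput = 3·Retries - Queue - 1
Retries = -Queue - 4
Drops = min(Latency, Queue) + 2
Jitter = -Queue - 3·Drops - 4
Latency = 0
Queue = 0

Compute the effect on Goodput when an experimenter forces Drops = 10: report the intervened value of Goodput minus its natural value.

24

The intervention breaks the incoming arrows to Drops: Drops = min(Latency, Queue) + 2 no longer applies, and Drops = 10.
Jitter = -Queue - 3·Drops - 4  [with Queue=0, Drops=10]  = -34
Goodput = -Queue - Jitter + 5  [with Queue=0, Jitter=-34]  = 39
Without intervention: Drops = min(Latency, Queue) + 2  [with Latency=0, Queue=0]  = 2; Jitter = -Queue - 3·Drops - 4  [with Queue=0, Drops=2]  = -10; Goodput = -Queue - Jitter + 5  [with Queue=0, Jitter=-10]  = 15.
Change = 39 − 15 = 24.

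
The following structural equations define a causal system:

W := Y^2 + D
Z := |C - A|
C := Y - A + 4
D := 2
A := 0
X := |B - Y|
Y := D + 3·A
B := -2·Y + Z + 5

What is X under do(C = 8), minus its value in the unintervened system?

do(C=8) replaces the equation C := Y - A + 4 with the constant C = 8.
Y = D + 3·A  [with D=2, A=0]  = 2
Z = |C - A|  [with C=8, A=0]  = 8
B = -2·Y + Z + 5  [with Y=2, Z=8]  = 9
X = |B - Y|  [with B=9, Y=2]  = 7
Without intervention: Y = D + 3·A  [with D=2, A=0]  = 2; C = Y - A + 4  [with Y=2, A=0]  = 6; Z = |C - A|  [with C=6, A=0]  = 6; B = -2·Y + Z + 5  [with Y=2, Z=6]  = 7; X = |B - Y|  [with B=7, Y=2]  = 5.
Change = 7 − 5 = 2.

2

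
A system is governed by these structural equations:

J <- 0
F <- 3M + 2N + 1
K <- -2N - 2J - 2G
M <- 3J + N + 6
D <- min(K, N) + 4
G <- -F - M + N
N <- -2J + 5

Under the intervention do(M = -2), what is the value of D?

-10

The intervention breaks the incoming arrows to M: M <- 3J + N + 6 no longer applies, and M = -2.
N = -2J + 5  [with J=0]  = 5
F = 3M + 2N + 1  [with M=-2, N=5]  = 5
G = -F - M + N  [with F=5, M=-2, N=5]  = 2
K = -2N - 2J - 2G  [with N=5, J=0, G=2]  = -14
D = min(K, N) + 4  [with K=-14, N=5]  = -10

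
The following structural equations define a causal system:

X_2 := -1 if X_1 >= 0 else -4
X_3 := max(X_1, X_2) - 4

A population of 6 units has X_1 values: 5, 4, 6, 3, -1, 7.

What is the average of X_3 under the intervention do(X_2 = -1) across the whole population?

0

Under do(X_2=-1), X_2's equation is replaced by X_2=-1 for every unit. Per-unit X_3: 1, 0, 2, -1, -5, 3. Mean = 0.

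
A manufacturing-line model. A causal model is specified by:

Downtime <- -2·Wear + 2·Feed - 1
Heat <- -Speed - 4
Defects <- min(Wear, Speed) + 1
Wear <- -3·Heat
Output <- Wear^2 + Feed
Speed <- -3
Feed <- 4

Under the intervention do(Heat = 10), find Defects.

-29

do(Heat=10) replaces the equation Heat <- -Speed - 4 with the constant Heat = 10.
Wear = -3·Heat  [with Heat=10]  = -30
Defects = min(Wear, Speed) + 1  [with Wear=-30, Speed=-3]  = -29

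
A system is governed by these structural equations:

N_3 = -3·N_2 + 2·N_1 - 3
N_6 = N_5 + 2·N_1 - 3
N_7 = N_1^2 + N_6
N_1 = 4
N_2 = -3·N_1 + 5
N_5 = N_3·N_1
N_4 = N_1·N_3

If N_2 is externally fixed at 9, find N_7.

-67

Under do(N_2=9), the mechanism N_2 = -3·N_1 + 5 is discarded; N_2 is fixed at 9.
N_3 = -3·N_2 + 2·N_1 - 3  [with N_2=9, N_1=4]  = -22
N_5 = N_3·N_1  [with N_3=-22, N_1=4]  = -88
N_6 = N_5 + 2·N_1 - 3  [with N_5=-88, N_1=4]  = -83
N_7 = N_1^2 + N_6  [with N_1=4, N_6=-83]  = -67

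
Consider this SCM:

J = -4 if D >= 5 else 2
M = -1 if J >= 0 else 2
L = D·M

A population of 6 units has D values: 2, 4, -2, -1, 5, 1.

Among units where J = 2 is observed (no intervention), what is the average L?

Observing J=2 restricts to units where J's equation naturally yields 2: D ∈ {2, 4, -2, -1, 1}. In that subpopulation L = -2, -4, 2, 1, -1, mean -0.8.

-0.8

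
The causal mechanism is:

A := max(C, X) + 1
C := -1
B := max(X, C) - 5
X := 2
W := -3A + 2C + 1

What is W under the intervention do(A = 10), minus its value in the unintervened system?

do(A=10) replaces the equation A := max(C, X) + 1 with the constant A = 10.
W = -3A + 2C + 1  [with A=10, C=-1]  = -31
Without intervention: A = max(C, X) + 1  [with C=-1, X=2]  = 3; W = -3A + 2C + 1  [with A=3, C=-1]  = -10.
Change = -31 − (-10) = -21.

-21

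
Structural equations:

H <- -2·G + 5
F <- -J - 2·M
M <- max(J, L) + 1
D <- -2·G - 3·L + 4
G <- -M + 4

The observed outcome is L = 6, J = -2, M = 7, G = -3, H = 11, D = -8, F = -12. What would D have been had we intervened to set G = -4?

-6

Under do(G=-4), the mechanism G <- -M + 4 is discarded; G is fixed at -4.
D = -2·G - 3·L + 4  [with G=-4, L=6]  = -6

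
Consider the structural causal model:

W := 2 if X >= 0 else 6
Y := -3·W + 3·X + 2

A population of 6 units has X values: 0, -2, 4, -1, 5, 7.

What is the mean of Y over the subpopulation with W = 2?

8

Conditioning on W=2 selects the 4 unit(s) with X ∈ {0, 4, 5, 7}. Their Y values: -4, 8, 11, 17. Mean = 8.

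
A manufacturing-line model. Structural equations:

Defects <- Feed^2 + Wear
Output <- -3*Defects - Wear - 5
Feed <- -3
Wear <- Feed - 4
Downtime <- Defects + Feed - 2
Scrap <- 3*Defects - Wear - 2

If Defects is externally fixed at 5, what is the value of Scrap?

20

The intervention breaks the incoming arrows to Defects: Defects <- Feed^2 + Wear no longer applies, and Defects = 5.
Wear = Feed - 4  [with Feed=-3]  = -7
Scrap = 3*Defects - Wear - 2  [with Defects=5, Wear=-7]  = 20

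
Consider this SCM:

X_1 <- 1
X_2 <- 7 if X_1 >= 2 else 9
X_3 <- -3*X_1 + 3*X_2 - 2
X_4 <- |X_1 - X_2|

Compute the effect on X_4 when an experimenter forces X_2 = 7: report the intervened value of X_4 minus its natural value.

Under do(X_2=7), the mechanism X_2 <- 7 if X_1 >= 2 else 9 is discarded; X_2 is fixed at 7.
X_4 = |X_1 - X_2|  [with X_1=1, X_2=7]  = 6
Without intervention: X_2 = 7 if X_1 >= 2 else 9  [with X_1=1]  = 9; X_4 = |X_1 - X_2|  [with X_1=1, X_2=9]  = 8.
Change = 6 − 8 = -2.

-2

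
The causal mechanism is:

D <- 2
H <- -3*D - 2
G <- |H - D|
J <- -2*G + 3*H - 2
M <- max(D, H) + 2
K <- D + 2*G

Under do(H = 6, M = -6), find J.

Under do(H = 6, M = -6), each intervened variable's structural equation is replaced by its fixed value.
G = |H - D|  [with H=6, D=2]  = 4
J = -2*G + 3*H - 2  [with G=4, H=6]  = 8

8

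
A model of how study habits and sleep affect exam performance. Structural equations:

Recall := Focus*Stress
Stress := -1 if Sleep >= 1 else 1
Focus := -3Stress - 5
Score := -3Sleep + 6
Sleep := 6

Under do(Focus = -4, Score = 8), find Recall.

4

Setting Focus = -4, Score = 8 by intervention discards those variables' equations.
Stress = -1 if Sleep >= 1 else 1  [with Sleep=6]  = -1
Recall = Focus*Stress  [with Focus=-4, Stress=-1]  = 4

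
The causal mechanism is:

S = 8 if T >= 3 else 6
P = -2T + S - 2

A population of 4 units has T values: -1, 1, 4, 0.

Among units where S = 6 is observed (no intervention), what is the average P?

4

Conditioning on S=6 selects the 3 unit(s) with T ∈ {-1, 1, 0}. Their P values: 6, 2, 4. Mean = 4.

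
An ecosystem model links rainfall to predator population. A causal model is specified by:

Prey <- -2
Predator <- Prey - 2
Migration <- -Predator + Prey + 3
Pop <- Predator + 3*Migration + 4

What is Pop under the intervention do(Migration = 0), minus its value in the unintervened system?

-15

The intervention breaks the incoming arrows to Migration: Migration <- -Predator + Prey + 3 no longer applies, and Migration = 0.
Predator = Prey - 2  [with Prey=-2]  = -4
Pop = Predator + 3*Migration + 4  [with Predator=-4, Migration=0]  = 0
Without intervention: Predator = Prey - 2  [with Prey=-2]  = -4; Migration = -Predator + Prey + 3  [with Predator=-4, Prey=-2]  = 5; Pop = Predator + 3*Migration + 4  [with Predator=-4, Migration=5]  = 15.
Change = 0 − 15 = -15.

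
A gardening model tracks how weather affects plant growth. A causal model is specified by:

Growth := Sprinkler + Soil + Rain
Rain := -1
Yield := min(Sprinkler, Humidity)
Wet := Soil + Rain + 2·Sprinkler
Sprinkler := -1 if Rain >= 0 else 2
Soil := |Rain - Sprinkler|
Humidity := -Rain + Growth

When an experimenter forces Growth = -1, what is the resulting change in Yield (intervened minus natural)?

Under do(Growth=-1), the mechanism Growth := Sprinkler + Soil + Rain is discarded; Growth is fixed at -1.
Sprinkler = -1 if Rain >= 0 else 2  [with Rain=-1]  = 2
Humidity = -Rain + Growth  [with Rain=-1, Growth=-1]  = 0
Yield = min(Sprinkler, Humidity)  [with Sprinkler=2, Humidity=0]  = 0
Without intervention: Sprinkler = -1 if Rain >= 0 else 2  [with Rain=-1]  = 2; Soil = |Rain - Sprinkler|  [with Rain=-1, Sprinkler=2]  = 3; Growth = Sprinkler + Soil + Rain  [with Sprinkler=2, Soil=3, Rain=-1]  = 4; Humidity = -Rain + Growth  [with Rain=-1, Growth=4]  = 5; Yield = min(Sprinkler, Humidity)  [with Sprinkler=2, Humidity=5]  = 2.
Change = 0 − 2 = -2.

-2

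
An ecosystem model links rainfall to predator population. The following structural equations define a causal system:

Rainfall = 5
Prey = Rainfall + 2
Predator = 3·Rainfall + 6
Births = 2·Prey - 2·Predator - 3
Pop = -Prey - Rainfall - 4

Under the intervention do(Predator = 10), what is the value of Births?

The intervention breaks the incoming arrows to Predator: Predator = 3·Rainfall + 6 no longer applies, and Predator = 10.
Prey = Rainfall + 2  [with Rainfall=5]  = 7
Births = 2·Prey - 2·Predator - 3  [with Prey=7, Predator=10]  = -9

-9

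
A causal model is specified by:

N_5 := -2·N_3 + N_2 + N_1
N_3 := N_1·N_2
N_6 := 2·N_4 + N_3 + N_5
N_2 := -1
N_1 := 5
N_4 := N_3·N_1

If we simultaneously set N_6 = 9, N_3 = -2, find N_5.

8

Under do(N_6 = 9, N_3 = -2), each intervened variable's structural equation is replaced by its fixed value.
N_5 = -2·N_3 + N_2 + N_1  [with N_3=-2, N_2=-1, N_1=5]  = 8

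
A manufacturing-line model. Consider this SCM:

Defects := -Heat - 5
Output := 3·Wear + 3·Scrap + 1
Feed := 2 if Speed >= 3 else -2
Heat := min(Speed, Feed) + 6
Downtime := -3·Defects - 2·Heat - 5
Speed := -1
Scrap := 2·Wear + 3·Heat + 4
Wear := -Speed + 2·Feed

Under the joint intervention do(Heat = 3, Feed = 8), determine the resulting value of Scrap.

Setting Heat = 3, Feed = 8 by intervention discards those variables' equations.
Wear = -Speed + 2·Feed  [with Speed=-1, Feed=8]  = 17
Scrap = 2·Wear + 3·Heat + 4  [with Wear=17, Heat=3]  = 47

47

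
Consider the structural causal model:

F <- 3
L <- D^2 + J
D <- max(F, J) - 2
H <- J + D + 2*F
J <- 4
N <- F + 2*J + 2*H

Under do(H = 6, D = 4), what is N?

23

The joint intervention fixes H = 6, D = 4, removing each variable's own equation.
N = F + 2*J + 2*H  [with F=3, J=4, H=6]  = 23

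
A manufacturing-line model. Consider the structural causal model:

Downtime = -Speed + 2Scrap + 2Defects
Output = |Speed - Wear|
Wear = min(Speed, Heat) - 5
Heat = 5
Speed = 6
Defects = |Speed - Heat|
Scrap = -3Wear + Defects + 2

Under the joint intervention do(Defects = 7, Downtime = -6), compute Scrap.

9

Setting Defects = 7, Downtime = -6 by intervention discards those variables' equations.
Wear = min(Speed, Heat) - 5  [with Speed=6, Heat=5]  = 0
Scrap = -3Wear + Defects + 2  [with Wear=0, Defects=7]  = 9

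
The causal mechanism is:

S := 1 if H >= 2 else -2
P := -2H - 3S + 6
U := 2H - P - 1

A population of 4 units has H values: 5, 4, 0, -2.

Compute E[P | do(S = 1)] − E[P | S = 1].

do(S=1) breaks S's dependence on H. With S=1 fixed, P across the units is -7, -5, 3, 7, mean -0.5.
Observing S=1 restricts to units where S's equation naturally yields 1: H ∈ {5, 4}. In that subpopulation P = -7, -5, mean -6.
Difference = -0.5 − (-6) = 5.5.

5.5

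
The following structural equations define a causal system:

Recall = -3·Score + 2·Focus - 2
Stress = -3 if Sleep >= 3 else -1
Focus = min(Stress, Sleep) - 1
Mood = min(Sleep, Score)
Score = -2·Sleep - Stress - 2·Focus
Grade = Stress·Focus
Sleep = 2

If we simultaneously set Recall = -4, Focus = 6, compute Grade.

Under do(Recall = -4, Focus = 6), each intervened variable's structural equation is replaced by its fixed value.
Stress = -3 if Sleep >= 3 else -1  [with Sleep=2]  = -1
Grade = Stress·Focus  [with Stress=-1, Focus=6]  = -6

-6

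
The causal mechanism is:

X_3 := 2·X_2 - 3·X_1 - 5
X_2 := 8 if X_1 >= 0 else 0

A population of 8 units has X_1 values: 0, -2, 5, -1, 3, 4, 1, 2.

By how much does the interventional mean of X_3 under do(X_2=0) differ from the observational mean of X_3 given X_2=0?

-9

The intervention sets X_2=0 in all 8 units regardless of X_1. Recomputing X_3 per unit gives -5, 1, -20, -2, -14, -17, -8, -11; average -9.5.
E[X_3|X_2=0] averages over only the 2 units with X_2=0 (X_1 = -2, -1): X_3 = 1, -2, mean -0.5.
Difference = -9.5 − (-0.5) = -9.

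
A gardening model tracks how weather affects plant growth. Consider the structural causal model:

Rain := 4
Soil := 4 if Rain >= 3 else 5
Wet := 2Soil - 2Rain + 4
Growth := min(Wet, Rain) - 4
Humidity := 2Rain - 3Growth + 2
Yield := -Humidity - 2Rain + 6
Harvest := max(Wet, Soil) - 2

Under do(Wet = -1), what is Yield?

-27

The intervention breaks the incoming arrows to Wet: Wet := 2Soil - 2Rain + 4 no longer applies, and Wet = -1.
Growth = min(Wet, Rain) - 4  [with Wet=-1, Rain=4]  = -5
Humidity = 2Rain - 3Growth + 2  [with Rain=4, Growth=-5]  = 25
Yield = -Humidity - 2Rain + 6  [with Humidity=25, Rain=4]  = -27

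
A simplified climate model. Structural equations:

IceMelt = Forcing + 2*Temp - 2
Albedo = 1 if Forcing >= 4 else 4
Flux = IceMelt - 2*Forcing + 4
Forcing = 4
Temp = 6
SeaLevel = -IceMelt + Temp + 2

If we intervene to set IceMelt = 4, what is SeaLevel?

do(IceMelt=4) replaces the equation IceMelt = Forcing + 2*Temp - 2 with the constant IceMelt = 4.
SeaLevel = -IceMelt + Temp + 2  [with IceMelt=4, Temp=6]  = 4

4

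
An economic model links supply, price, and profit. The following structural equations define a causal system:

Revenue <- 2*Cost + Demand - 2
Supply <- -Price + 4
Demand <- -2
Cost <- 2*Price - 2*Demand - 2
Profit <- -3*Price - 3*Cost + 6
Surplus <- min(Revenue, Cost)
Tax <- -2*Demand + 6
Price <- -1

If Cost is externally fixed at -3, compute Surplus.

-10

do(Cost=-3) replaces the equation Cost <- 2*Price - 2*Demand - 2 with the constant Cost = -3.
Revenue = 2*Cost + Demand - 2  [with Cost=-3, Demand=-2]  = -10
Surplus = min(Revenue, Cost)  [with Revenue=-10, Cost=-3]  = -10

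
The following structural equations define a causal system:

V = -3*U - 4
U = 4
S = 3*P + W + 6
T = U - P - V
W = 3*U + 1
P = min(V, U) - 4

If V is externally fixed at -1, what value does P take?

-5

Under do(V=-1), the mechanism V = -3*U - 4 is discarded; V is fixed at -1.
P = min(V, U) - 4  [with V=-1, U=4]  = -5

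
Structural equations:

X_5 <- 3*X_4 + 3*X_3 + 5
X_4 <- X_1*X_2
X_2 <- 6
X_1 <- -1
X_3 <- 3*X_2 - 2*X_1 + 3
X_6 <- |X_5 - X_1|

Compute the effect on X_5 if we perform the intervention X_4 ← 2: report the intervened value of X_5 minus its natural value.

Intervening sets X_4 = 2 and removes its equation (X_4 <- X_1*X_2).
X_3 = 3*X_2 - 2*X_1 + 3  [with X_2=6, X_1=-1]  = 23
X_5 = 3*X_4 + 3*X_3 + 5  [with X_4=2, X_3=23]  = 80
Without intervention: X_3 = 3*X_2 - 2*X_1 + 3  [with X_2=6, X_1=-1]  = 23; X_4 = X_1*X_2  [with X_1=-1, X_2=6]  = -6; X_5 = 3*X_4 + 3*X_3 + 5  [with X_4=-6, X_3=23]  = 56.
Change = 80 − 56 = 24.

24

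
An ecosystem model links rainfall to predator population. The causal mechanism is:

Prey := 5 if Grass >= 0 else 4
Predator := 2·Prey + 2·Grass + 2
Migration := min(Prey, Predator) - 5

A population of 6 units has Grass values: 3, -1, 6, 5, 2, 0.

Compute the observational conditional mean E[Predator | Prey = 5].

18.4

Conditioning on Prey=5 selects the 5 unit(s) with Grass ∈ {3, 6, 5, 2, 0}. Their Predator values: 18, 24, 22, 16, 12. Mean = 18.4.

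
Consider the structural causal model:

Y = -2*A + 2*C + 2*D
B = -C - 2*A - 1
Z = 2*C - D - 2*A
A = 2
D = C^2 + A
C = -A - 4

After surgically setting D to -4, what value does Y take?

The intervention breaks the incoming arrows to D: D = C^2 + A no longer applies, and D = -4.
C = -A - 4  [with A=2]  = -6
Y = -2*A + 2*C + 2*D  [with A=2, C=-6, D=-4]  = -24

-24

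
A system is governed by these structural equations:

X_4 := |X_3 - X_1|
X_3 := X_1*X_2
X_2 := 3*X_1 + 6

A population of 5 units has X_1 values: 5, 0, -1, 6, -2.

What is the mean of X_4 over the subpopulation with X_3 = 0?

Conditioning on X_3=0 selects the 2 unit(s) with X_1 ∈ {0, -2}. Their X_4 values: 0, 2. Mean = 1.

1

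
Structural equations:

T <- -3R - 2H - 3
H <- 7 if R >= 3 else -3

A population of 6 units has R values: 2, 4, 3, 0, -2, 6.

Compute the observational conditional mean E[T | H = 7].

E[T|H=7] averages over only the 3 units with H=7 (R = 4, 3, 6): T = -29, -26, -35, mean -30.

-30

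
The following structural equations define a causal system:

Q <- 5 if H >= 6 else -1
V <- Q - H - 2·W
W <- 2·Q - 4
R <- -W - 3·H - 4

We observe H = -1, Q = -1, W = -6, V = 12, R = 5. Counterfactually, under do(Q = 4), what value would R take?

-5

do(Q=4) replaces the equation Q <- 5 if H >= 6 else -1 with the constant Q = 4.
W = 2·Q - 4  [with Q=4]  = 4
R = -W - 3·H - 4  [with W=4, H=-1]  = -5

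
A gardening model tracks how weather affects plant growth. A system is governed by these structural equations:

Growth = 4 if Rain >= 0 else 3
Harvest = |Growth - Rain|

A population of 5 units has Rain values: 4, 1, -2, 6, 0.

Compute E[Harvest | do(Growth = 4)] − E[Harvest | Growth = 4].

The intervention sets Growth=4 in all 5 units regardless of Rain. Recomputing Harvest per unit gives 0, 3, 6, 2, 4; average 3.
E[Harvest|Growth=4] averages over only the 4 units with Growth=4 (Rain = 4, 1, 6, 0): Harvest = 0, 3, 2, 4, mean 2.25.
Difference = 3 − 2.25 = 0.75.

0.75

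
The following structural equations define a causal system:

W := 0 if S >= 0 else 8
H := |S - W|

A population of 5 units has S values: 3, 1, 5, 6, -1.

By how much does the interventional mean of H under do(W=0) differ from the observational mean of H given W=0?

do(W=0) breaks W's dependence on S. With W=0 fixed, H across the units is 3, 1, 5, 6, 1, mean 3.2.
Observing W=0 restricts to units where W's equation naturally yields 0: S ∈ {3, 1, 5, 6}. In that subpopulation H = 3, 1, 5, 6, mean 3.75.
Difference = 3.2 − 3.75 = -0.55.

-0.55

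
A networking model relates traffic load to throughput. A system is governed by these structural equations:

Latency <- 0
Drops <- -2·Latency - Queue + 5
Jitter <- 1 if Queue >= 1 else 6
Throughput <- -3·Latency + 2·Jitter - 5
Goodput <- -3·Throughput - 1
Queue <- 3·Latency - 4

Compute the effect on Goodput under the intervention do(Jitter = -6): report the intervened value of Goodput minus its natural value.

Under do(Jitter=-6), the mechanism Jitter <- 1 if Queue >= 1 else 6 is discarded; Jitter is fixed at -6.
Throughput = -3·Latency + 2·Jitter - 5  [with Latency=0, Jitter=-6]  = -17
Goodput = -3·Throughput - 1  [with Throughput=-17]  = 50
Without intervention: Queue = 3·Latency - 4  [with Latency=0]  = -4; Jitter = 1 if Queue >= 1 else 6  [with Queue=-4]  = 6; Throughput = -3·Latency + 2·Jitter - 5  [with Latency=0, Jitter=6]  = 7; Goodput = -3·Throughput - 1  [with Throughput=7]  = -22.
Change = 50 − (-22) = 72.

72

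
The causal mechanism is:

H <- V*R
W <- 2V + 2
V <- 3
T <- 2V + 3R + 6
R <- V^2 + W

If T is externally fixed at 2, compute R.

do(T=2) replaces the equation T <- 2V + 3R + 6 with the constant T = 2.
R is not downstream of the intervention, so its value is determined by the original equations.
W = 2V + 2  [with V=3]  = 8
R = V^2 + W  [with V=3, W=8]  = 17

17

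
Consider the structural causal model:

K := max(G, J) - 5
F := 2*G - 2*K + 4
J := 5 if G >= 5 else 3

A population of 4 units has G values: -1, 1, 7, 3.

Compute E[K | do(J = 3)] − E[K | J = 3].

1

The intervention sets J=3 in all 4 units regardless of G. Recomputing K per unit gives -2, -2, 2, -2; average -1.
Conditioning on J=3 selects the 3 unit(s) with G ∈ {-1, 1, 3}. Their K values: -2, -2, -2. Mean = -2.
Difference = -1 − (-2) = 1.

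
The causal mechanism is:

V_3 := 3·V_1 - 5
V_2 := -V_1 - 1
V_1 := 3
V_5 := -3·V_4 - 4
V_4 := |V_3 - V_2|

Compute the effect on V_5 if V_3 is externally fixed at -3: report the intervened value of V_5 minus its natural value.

21

do(V_3=-3) replaces the equation V_3 := 3·V_1 - 5 with the constant V_3 = -3.
V_2 = -V_1 - 1  [with V_1=3]  = -4
V_4 = |V_3 - V_2|  [with V_3=-3, V_2=-4]  = 1
V_5 = -3·V_4 - 4  [with V_4=1]  = -7
Without intervention: V_2 = -V_1 - 1  [with V_1=3]  = -4; V_3 = 3·V_1 - 5  [with V_1=3]  = 4; V_4 = |V_3 - V_2|  [with V_3=4, V_2=-4]  = 8; V_5 = -3·V_4 - 4  [with V_4=8]  = -28.
Change = -7 − (-28) = 21.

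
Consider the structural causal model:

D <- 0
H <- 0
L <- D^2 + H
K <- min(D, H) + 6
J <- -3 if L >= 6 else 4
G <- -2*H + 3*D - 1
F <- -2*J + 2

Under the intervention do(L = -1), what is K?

The intervention breaks the incoming arrows to L: L <- D^2 + H no longer applies, and L = -1.
K is not downstream of the intervention, so its value is determined by the original equations.
K = min(D, H) + 6  [with D=0, H=0]  = 6

6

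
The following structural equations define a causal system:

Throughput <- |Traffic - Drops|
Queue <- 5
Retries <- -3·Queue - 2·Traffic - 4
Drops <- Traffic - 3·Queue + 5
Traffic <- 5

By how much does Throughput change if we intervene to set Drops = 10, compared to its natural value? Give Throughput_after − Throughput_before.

-5

do(Drops=10) replaces the equation Drops <- Traffic - 3·Queue + 5 with the constant Drops = 10.
Throughput = |Traffic - Drops|  [with Traffic=5, Drops=10]  = 5
Without intervention: Drops = Traffic - 3·Queue + 5  [with Traffic=5, Queue=5]  = -5; Throughput = |Traffic - Drops|  [with Traffic=5, Drops=-5]  = 10.
Change = 5 − 10 = -5.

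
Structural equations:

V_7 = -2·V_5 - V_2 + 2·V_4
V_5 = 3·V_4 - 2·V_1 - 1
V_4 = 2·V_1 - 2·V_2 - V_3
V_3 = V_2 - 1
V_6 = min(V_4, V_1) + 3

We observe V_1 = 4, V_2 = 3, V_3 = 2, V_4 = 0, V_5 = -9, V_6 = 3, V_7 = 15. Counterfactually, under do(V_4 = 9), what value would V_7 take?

-21

The intervention breaks the incoming arrows to V_4: V_4 = 2·V_1 - 2·V_2 - V_3 no longer applies, and V_4 = 9.
V_5 = 3·V_4 - 2·V_1 - 1  [with V_4=9, V_1=4]  = 18
V_7 = -2·V_5 - V_2 + 2·V_4  [with V_5=18, V_2=3, V_4=9]  = -21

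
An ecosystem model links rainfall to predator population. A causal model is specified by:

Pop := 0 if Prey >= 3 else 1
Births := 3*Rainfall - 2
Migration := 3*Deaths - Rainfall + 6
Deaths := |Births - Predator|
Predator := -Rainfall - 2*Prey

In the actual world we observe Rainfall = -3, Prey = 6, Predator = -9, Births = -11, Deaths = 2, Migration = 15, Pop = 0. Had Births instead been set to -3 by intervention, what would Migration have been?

Under do(Births=-3), the mechanism Births := 3*Rainfall - 2 is discarded; Births is fixed at -3.
Predator = -Rainfall - 2*Prey  [with Rainfall=-3, Prey=6]  = -9
Deaths = |Births - Predator|  [with Births=-3, Predator=-9]  = 6
Migration = 3*Deaths - Rainfall + 6  [with Deaths=6, Rainfall=-3]  = 27

27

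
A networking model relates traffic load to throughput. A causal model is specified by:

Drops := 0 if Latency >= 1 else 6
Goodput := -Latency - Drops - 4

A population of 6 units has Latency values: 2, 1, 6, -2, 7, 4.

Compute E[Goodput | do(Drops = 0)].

-7

The intervention sets Drops=0 in all 6 units regardless of Latency. Recomputing Goodput per unit gives -6, -5, -10, -2, -11, -8; average -7.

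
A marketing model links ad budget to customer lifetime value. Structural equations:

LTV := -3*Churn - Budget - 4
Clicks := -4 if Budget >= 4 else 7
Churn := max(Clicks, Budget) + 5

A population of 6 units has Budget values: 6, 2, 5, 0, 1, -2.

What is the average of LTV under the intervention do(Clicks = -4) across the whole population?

Under do(Clicks=-4), Clicks's equation is replaced by Clicks=-4 for every unit. Per-unit LTV: -43, -27, -39, -19, -23, -11. Mean = -27.

-27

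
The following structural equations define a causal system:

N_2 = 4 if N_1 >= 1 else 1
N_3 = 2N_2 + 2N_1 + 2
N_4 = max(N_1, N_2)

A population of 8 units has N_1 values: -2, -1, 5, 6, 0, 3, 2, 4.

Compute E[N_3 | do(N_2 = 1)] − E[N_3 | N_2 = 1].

6.25

Every unit gets N_2=1 under the intervention. N_3 values become 0, 2, 14, 16, 4, 10, 8, 12; E[N_3|do(N_2=1)] = 8.25.
Conditioning on N_2=1 selects the 3 unit(s) with N_1 ∈ {-2, -1, 0}. Their N_3 values: 0, 2, 4. Mean = 2.
Difference = 8.25 − 2 = 6.25.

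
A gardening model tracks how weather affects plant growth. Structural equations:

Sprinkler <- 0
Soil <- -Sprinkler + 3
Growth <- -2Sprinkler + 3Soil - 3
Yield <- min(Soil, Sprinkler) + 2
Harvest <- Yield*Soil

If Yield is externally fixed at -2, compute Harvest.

-6

Intervening sets Yield = -2 and removes its equation (Yield <- min(Soil, Sprinkler) + 2).
Soil = -Sprinkler + 3  [with Sprinkler=0]  = 3
Harvest = Yield*Soil  [with Yield=-2, Soil=3]  = -6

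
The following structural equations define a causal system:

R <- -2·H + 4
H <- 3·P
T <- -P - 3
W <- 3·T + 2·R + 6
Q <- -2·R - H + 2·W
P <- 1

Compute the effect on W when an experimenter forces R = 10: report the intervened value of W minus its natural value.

Intervening sets R = 10 and removes its equation (R <- -2·H + 4).
T = -P - 3  [with P=1]  = -4
W = 3·T + 2·R + 6  [with T=-4, R=10]  = 14
Without intervention: H = 3·P  [with P=1]  = 3; T = -P - 3  [with P=1]  = -4; R = -2·H + 4  [with H=3]  = -2; W = 3·T + 2·R + 6  [with T=-4, R=-2]  = -10.
Change = 14 − (-10) = 24.

24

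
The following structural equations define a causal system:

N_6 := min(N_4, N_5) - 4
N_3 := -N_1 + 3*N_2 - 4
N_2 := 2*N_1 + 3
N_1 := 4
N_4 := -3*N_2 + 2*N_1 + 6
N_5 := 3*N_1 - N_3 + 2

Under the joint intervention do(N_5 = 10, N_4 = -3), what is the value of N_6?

-7

Setting N_5 = 10, N_4 = -3 by intervention discards those variables' equations.
N_6 = min(N_4, N_5) - 4  [with N_4=-3, N_5=10]  = -7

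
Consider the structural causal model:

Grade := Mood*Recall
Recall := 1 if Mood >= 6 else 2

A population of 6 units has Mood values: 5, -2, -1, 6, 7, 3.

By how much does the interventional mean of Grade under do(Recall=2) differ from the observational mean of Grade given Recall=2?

3.5

Under do(Recall=2), Recall's equation is replaced by Recall=2 for every unit. Per-unit Grade: 10, -4, -2, 12, 14, 6. Mean = 6.
Conditioning on Recall=2 selects the 4 unit(s) with Mood ∈ {5, -2, -1, 3}. Their Grade values: 10, -4, -2, 6. Mean = 2.5.
Difference = 6 − 2.5 = 3.5.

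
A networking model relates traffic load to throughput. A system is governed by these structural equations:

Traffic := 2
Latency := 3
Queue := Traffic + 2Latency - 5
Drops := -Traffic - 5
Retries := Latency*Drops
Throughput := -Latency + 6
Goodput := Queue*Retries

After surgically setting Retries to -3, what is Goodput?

Under do(Retries=-3), the mechanism Retries := Latency*Drops is discarded; Retries is fixed at -3.
Queue = Traffic + 2Latency - 5  [with Traffic=2, Latency=3]  = 3
Goodput = Queue*Retries  [with Queue=3, Retries=-3]  = -9

-9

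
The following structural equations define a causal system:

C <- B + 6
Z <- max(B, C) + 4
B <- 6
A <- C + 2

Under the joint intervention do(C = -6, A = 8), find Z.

10

The joint intervention fixes C = -6, A = 8, removing each variable's own equation.
Z = max(B, C) + 4  [with B=6, C=-6]  = 10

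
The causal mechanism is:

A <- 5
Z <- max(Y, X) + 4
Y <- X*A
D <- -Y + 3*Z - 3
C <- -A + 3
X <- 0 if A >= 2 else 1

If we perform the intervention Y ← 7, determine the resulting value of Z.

11

The intervention breaks the incoming arrows to Y: Y <- X*A no longer applies, and Y = 7.
X = 0 if A >= 2 else 1  [with A=5]  = 0
Z = max(Y, X) + 4  [with Y=7, X=0]  = 11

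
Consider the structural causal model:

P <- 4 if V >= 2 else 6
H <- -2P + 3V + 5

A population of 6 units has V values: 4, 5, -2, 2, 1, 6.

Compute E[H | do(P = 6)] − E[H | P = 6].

Under do(P=6), P's equation is replaced by P=6 for every unit. Per-unit H: 5, 8, -13, -1, -4, 11. Mean = 1.
E[H|P=6] averages over only the 2 units with P=6 (V = -2, 1): H = -13, -4, mean -8.5.
Difference = 1 − (-8.5) = 9.5.

9.5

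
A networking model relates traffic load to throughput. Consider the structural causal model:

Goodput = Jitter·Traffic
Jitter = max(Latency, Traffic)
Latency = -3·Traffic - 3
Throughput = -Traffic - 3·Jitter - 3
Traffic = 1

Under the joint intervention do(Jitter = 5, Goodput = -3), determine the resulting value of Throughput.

The joint intervention fixes Jitter = 5, Goodput = -3, removing each variable's own equation.
Throughput = -Traffic - 3·Jitter - 3  [with Traffic=1, Jitter=5]  = -19

-19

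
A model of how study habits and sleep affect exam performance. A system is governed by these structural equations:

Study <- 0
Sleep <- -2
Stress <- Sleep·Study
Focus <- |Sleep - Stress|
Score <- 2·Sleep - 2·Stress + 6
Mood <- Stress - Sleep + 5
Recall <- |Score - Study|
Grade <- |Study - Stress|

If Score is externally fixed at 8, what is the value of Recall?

Under do(Score=8), the mechanism Score <- 2·Sleep - 2·Stress + 6 is discarded; Score is fixed at 8.
Recall = |Score - Study|  [with Score=8, Study=0]  = 8

8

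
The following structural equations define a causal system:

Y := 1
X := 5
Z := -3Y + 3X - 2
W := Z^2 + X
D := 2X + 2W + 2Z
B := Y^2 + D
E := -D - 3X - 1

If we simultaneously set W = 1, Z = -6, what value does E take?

The joint intervention fixes W = 1, Z = -6, removing each variable's own equation.
D = 2X + 2W + 2Z  [with X=5, W=1, Z=-6]  = 0
E = -D - 3X - 1  [with D=0, X=5]  = -16

-16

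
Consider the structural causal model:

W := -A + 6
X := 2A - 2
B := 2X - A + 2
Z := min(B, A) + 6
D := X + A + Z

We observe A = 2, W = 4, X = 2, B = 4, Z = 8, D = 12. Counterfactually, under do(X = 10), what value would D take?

20

The intervention breaks the incoming arrows to X: X := 2A - 2 no longer applies, and X = 10.
B = 2X - A + 2  [with X=10, A=2]  = 20
Z = min(B, A) + 6  [with B=20, A=2]  = 8
D = X + A + Z  [with X=10, A=2, Z=8]  = 20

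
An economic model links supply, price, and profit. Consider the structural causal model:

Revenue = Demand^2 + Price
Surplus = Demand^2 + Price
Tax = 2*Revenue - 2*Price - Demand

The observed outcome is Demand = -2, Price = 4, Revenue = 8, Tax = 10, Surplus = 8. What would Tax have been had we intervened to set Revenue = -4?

The intervention breaks the incoming arrows to Revenue: Revenue = Demand^2 + Price no longer applies, and Revenue = -4.
Tax = 2*Revenue - 2*Price - Demand  [with Revenue=-4, Price=4, Demand=-2]  = -14

-14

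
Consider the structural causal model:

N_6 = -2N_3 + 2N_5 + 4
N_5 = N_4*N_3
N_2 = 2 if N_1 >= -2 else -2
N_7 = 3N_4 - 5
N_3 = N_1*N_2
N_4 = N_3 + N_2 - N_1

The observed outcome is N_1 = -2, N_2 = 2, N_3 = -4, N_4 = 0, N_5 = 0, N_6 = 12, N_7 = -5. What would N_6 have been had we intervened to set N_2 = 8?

Under do(N_2=8), the mechanism N_2 = 2 if N_1 >= -2 else -2 is discarded; N_2 is fixed at 8.
N_3 = N_1*N_2  [with N_1=-2, N_2=8]  = -16
N_4 = N_3 + N_2 - N_1  [with N_3=-16, N_2=8, N_1=-2]  = -6
N_5 = N_4*N_3  [with N_4=-6, N_3=-16]  = 96
N_6 = -2N_3 + 2N_5 + 4  [with N_3=-16, N_5=96]  = 228

228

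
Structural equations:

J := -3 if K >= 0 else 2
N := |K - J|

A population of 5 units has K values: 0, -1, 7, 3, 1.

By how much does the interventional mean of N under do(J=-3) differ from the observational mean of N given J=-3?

-0.75

do(J=-3) breaks J's dependence on K. With J=-3 fixed, N across the units is 3, 2, 10, 6, 4, mean 5.
E[N|J=-3] averages over only the 4 units with J=-3 (K = 0, 7, 3, 1): N = 3, 10, 6, 4, mean 5.75.
Difference = 5 − 5.75 = -0.75.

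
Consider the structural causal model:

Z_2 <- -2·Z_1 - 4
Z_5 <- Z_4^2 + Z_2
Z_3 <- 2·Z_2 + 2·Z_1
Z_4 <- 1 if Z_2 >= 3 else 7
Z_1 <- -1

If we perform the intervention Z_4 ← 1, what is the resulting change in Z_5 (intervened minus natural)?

-48

Intervening sets Z_4 = 1 and removes its equation (Z_4 <- 1 if Z_2 >= 3 else 7).
Z_2 = -2·Z_1 - 4  [with Z_1=-1]  = -2
Z_5 = Z_4^2 + Z_2  [with Z_4=1, Z_2=-2]  = -1
Without intervention: Z_2 = -2·Z_1 - 4  [with Z_1=-1]  = -2; Z_4 = 1 if Z_2 >= 3 else 7  [with Z_2=-2]  = 7; Z_5 = Z_4^2 + Z_2  [with Z_4=7, Z_2=-2]  = 47.
Change = -1 − 47 = -48.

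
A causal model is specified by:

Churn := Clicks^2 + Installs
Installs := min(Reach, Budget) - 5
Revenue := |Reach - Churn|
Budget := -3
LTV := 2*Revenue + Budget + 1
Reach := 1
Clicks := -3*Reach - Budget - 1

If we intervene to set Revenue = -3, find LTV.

Intervening sets Revenue = -3 and removes its equation (Revenue := |Reach - Churn|).
LTV = 2*Revenue + Budget + 1  [with Revenue=-3, Budget=-3]  = -8

-8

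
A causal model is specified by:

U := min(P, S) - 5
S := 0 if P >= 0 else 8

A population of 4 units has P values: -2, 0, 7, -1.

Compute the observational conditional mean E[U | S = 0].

E[U|S=0] averages over only the 2 units with S=0 (P = 0, 7): U = -5, -5, mean -5.

-5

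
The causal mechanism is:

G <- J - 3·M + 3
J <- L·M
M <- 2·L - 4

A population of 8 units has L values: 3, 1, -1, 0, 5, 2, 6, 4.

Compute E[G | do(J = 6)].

6

Under do(J=6), J's equation is replaced by J=6 for every unit. Per-unit G: 3, 15, 27, 21, -9, 9, -15, -3. Mean = 6.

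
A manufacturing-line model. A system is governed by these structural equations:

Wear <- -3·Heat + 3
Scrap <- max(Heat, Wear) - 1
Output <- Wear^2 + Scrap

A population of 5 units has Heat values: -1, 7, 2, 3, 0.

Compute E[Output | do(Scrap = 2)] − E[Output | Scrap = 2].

60.3

Under do(Scrap=2), Scrap's equation is replaced by Scrap=2 for every unit. Per-unit Output: 38, 326, 11, 38, 11. Mean = 84.8.
E[Output|Scrap=2] averages over only the 2 units with Scrap=2 (Heat = 3, 0): Output = 38, 11, mean 24.5.
Difference = 84.8 − 24.5 = 60.3.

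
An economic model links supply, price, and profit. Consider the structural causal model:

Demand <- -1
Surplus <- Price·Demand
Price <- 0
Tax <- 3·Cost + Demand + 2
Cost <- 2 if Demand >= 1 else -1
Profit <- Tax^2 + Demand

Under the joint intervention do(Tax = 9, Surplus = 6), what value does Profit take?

80

Setting Tax = 9, Surplus = 6 by intervention discards those variables' equations.
Profit = Tax^2 + Demand  [with Tax=9, Demand=-1]  = 80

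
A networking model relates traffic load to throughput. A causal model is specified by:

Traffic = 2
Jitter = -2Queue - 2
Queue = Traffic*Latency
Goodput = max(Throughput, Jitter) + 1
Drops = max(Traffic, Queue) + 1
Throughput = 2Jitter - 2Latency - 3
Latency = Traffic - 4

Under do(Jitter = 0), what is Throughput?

The intervention breaks the incoming arrows to Jitter: Jitter = -2Queue - 2 no longer applies, and Jitter = 0.
Latency = Traffic - 4  [with Traffic=2]  = -2
Throughput = 2Jitter - 2Latency - 3  [with Jitter=0, Latency=-2]  = 1

1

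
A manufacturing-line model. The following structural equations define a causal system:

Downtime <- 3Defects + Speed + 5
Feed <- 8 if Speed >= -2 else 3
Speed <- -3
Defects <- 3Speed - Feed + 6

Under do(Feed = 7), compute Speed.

-3

Under do(Feed=7), the mechanism Feed <- 8 if Speed >= -2 else 3 is discarded; Feed is fixed at 7.
Speed is not downstream of the intervention, so its value is determined by the original equations.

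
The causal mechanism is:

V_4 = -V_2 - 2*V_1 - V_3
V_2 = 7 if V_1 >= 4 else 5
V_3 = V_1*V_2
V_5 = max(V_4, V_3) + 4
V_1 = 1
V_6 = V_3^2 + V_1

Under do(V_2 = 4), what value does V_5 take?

8

do(V_2=4) replaces the equation V_2 = 7 if V_1 >= 4 else 5 with the constant V_2 = 4.
V_3 = V_1*V_2  [with V_1=1, V_2=4]  = 4
V_4 = -V_2 - 2*V_1 - V_3  [with V_2=4, V_1=1, V_3=4]  = -10
V_5 = max(V_4, V_3) + 4  [with V_4=-10, V_3=4]  = 8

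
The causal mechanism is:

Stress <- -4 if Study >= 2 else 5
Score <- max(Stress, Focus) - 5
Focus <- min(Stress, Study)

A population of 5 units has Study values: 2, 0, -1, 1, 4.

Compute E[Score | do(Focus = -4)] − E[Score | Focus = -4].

5.4

Every unit gets Focus=-4 under the intervention. Score values become -9, 0, 0, 0, -9; E[Score|do(Focus=-4)] = -3.6.
E[Score|Focus=-4] averages over only the 2 units with Focus=-4 (Study = 2, 4): Score = -9, -9, mean -9.
Difference = -3.6 − (-9) = 5.4.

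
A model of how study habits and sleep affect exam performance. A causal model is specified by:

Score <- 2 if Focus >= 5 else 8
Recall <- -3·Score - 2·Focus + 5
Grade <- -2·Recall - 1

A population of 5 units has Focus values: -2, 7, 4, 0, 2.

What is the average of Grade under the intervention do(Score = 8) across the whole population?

do(Score=8) breaks Score's dependence on Focus. With Score=8 fixed, Grade across the units is 29, 65, 53, 37, 45, mean 45.8.

45.8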